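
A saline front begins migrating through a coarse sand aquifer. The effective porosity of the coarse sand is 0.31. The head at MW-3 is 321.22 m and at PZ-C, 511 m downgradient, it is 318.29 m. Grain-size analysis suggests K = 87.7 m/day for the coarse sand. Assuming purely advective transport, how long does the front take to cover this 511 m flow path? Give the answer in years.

0.862

Hydraulic gradient i = (321.22 − 318.29) / 511 = 2.93 / 511 = 0.005734.
Darcy flux q = K · i = 87.70 × 0.005734 = 0.5029 m/day.
Seepage velocity v = q / n_e = 0.5029 / 0.31 = 1.622 m/day.
Travel time t = L / v = 511 / 1.622 = 315.0 days = 0.8625 years.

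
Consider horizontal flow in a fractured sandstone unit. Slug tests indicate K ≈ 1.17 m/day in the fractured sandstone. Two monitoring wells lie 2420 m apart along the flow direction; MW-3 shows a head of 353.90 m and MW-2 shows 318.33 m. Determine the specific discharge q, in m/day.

Hydraulic gradient i = (353.90 − 318.33) / 2420 = 35.57 / 2420 = 0.01470.
Specific discharge q = K · i = 1.170 × 0.01470 = 0.01720 m/day.

0.0172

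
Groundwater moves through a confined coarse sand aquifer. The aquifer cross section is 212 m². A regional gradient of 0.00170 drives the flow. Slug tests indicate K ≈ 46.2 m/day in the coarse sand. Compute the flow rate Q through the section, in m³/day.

16.7

Hydraulic gradient i = 0.00170.
Darcy's law: Q = K · A · i = 46.20 × 212.0 × 0.001700 = 16.65 m³/day.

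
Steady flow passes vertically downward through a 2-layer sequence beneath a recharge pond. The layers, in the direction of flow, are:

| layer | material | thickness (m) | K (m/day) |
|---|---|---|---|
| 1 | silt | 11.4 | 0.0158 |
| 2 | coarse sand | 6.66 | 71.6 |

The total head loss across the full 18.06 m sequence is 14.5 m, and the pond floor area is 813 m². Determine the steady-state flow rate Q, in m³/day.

Flow is perpendicular to layering, so the layers act in series and the equivalent K is the thickness-weighted harmonic mean.
Total thickness L = 11.4 + 6.66 = 18.06 m.
Σ(b_i/K_i) = 11.4/0.0158 + 6.66/71.6 = 721.6 d.
K_eq = L / Σ(b_i/K_i) = 18.06 / 721.6 = 0.02503 m/day.
Q = K_eq · A · (Δh/L) = 0.02503 × 813 × (14.5/18.06) = 16.34 m³/day.

16.3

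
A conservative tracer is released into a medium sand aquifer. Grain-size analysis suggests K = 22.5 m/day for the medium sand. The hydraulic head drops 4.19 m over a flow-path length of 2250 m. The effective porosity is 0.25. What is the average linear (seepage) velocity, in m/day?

Hydraulic gradient i = Δh / L = 4.19 / 2250 = 0.001862.
Darcy flux q = K · i = 22.50 × 0.001862 = 0.04190 m/day.
Seepage velocity v = q / n_e = 0.04190 / 0.25 = 0.1676 m/day.

0.168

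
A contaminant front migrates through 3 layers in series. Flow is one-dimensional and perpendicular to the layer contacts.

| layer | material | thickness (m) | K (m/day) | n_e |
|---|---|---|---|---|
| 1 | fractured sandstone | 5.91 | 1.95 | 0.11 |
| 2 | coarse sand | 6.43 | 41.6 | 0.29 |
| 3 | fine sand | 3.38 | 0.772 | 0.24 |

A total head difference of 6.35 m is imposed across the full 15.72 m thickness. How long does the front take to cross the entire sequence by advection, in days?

3.96

With flow normal to the layers, continuity requires the same specific discharge q through every layer.
Σ(b_i/K_i) = 5.91/1.95 + 6.43/41.6 + 3.38/0.772 = 7.564 d.
q = Δh / Σ(b_i/K_i) = 6.35 / 7.564 = 0.8396 m/day.
In each layer the seepage velocity is v_i = q/n_i, so the layer transit time is t_i = b_i·n_i / q:
  layer 1 (fractured sandstone): t_1 = 5.91 × 0.11 / 0.8396 = 0.7743 d
  layer 2 (coarse sand): t_2 = 6.43 × 0.29 / 0.8396 = 2.221 d
  layer 3 (fine sand): t_3 = 3.38 × 0.24 / 0.8396 = 0.9662 d
Total t = Σ t_i = 3.962 days.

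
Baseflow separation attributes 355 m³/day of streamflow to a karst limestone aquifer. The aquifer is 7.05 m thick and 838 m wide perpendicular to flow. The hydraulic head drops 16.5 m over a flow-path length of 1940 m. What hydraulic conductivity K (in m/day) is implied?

Cross-sectional area A = 838 × 7.05 = 5908 m².
Hydraulic gradient i = Δh / L = 16.5 / 1940 = 0.008505.
From Q = K·A·i, K = Q / (A·i) = 355 / (5908 × 0.008505) = 7.065 m/day.

7.07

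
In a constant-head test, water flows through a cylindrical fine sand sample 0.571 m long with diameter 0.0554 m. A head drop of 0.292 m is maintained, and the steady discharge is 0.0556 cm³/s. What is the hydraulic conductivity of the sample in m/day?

Cross-sectional area A = π·(d/2)² = π × (0.0554/2)² = 0.002411 m².
Convert discharge: 0.0556 cm³/s = 5.560e-08 m³/s.
Darcy's law rearranged: K = Q·L / (A·Δh) = 5.560e-08 × 0.571 / (0.002411 × 0.292) = 4.510e-05 m/s = 3.897 m/day.

3.90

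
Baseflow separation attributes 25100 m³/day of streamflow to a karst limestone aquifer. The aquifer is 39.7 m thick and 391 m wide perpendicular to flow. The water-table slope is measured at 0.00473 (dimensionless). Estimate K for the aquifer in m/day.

Cross-sectional area A = 391 × 39.7 = 15523 m².
Hydraulic gradient i = 0.00473.
From Q = K·A·i, K = Q / (A·i) = 25100 / (15523 × 0.004730) = 341.9 m/day.

342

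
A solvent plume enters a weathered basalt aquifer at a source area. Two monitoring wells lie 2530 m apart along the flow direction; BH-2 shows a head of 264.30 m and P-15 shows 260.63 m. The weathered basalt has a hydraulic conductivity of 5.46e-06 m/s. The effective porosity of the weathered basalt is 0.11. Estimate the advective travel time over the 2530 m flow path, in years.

Convert K: 5.46e-06 m/s × 86400 = 0.4717 m/day.
Hydraulic gradient i = (264.30 − 260.63) / 2530 = 3.67 / 2530 = 0.001451.
Darcy flux q = K · i = 0.4717 × 0.001451 = 0.0006843 m/day.
Seepage velocity v = q / n_e = 0.0006843 / 0.11 = 0.006221 m/day.
Travel time t = L / v = 2530 / 0.006221 = 4.067e+05 days = 1113 years.

1110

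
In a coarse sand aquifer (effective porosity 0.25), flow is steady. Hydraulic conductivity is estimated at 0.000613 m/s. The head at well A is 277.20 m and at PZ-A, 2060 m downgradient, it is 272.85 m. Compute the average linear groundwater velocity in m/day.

0.447

Convert K: 0.000613 m/s × 86400 = 52.96 m/day.
Hydraulic gradient i = (277.20 − 272.85) / 2060 = 4.35 / 2060 = 0.002112.
Darcy flux q = K · i = 52.96 × 0.002112 = 0.1118 m/day.
Seepage velocity v = q / n_e = 0.1118 / 0.25 = 0.4474 m/day.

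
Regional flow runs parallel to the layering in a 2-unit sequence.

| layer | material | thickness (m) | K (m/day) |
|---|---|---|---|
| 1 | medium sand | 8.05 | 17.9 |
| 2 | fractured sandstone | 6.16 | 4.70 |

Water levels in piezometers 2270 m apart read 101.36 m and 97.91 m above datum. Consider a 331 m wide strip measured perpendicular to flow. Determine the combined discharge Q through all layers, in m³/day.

87.1

Flow is parallel to layering, so each bed carries its own Darcy discharge and the transmissivities add.
Σ(K_i·b_i) = 17.9×8.05 + 4.70×6.16 = 173.0 m²/day.
Hydraulic gradient i = (101.36 − 97.91) / 2270 = 3.45 / 2270 = 0.001520.
Q = Σ(K_i·b_i) · W · i = 173.0 × 331 × 0.001520 = 87.05 m³/day.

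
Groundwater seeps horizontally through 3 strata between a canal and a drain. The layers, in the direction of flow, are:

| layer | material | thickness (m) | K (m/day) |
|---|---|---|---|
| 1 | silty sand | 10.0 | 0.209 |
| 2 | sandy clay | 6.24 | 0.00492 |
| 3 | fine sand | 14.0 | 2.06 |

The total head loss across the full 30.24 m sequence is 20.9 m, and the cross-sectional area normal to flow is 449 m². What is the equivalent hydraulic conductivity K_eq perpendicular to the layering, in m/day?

Flow is perpendicular to layering, so the layers act in series and the equivalent K is the thickness-weighted harmonic mean.
Total thickness L = 10.0 + 6.24 + 14.0 = 30.24 m.
Σ(b_i/K_i) = 10.0/0.209 + 6.24/0.00492 + 14.0/2.06 = 1323 d.
K_eq = L / Σ(b_i/K_i) = 30.24 / 1323 = 0.02286 m/day.

0.0229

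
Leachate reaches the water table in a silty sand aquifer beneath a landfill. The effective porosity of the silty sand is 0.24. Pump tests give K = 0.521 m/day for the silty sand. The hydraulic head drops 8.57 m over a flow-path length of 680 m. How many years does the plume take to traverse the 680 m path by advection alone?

Hydraulic gradient i = Δh / L = 8.57 / 680 = 0.01260.
Darcy flux q = K · i = 0.5210 × 0.01260 = 0.006566 m/day.
Seepage velocity v = q / n_e = 0.006566 / 0.24 = 0.02736 m/day.
Travel time t = L / v = 680 / 0.02736 = 24855 days = 68.05 years.

68.0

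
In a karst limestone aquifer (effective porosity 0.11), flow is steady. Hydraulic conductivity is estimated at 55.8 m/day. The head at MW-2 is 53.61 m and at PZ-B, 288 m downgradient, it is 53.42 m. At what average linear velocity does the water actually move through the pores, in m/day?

Hydraulic gradient i = (53.61 − 53.42) / 288 = 0.19 / 288 = 0.0006597.
Darcy flux q = K · i = 55.80 × 0.0006597 = 0.03681 m/day.
Seepage velocity v = q / n_e = 0.03681 / 0.11 = 0.3347 m/day.

0.335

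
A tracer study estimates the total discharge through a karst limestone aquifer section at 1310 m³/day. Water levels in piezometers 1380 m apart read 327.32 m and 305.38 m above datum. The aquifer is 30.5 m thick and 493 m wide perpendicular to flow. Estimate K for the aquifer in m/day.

5.48

Cross-sectional area A = 493 × 30.5 = 15036 m².
Hydraulic gradient i = (327.32 − 305.38) / 1380 = 21.94 / 1380 = 0.01590.
From Q = K·A·i, K = Q / (A·i) = 1310 / (15036 × 0.01590) = 5.480 m/day.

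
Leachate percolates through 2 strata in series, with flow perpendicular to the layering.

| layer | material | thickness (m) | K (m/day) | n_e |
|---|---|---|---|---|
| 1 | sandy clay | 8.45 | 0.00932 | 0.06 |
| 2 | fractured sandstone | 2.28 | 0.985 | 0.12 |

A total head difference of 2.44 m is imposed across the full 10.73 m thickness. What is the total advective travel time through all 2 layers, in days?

291

With flow normal to the layers, continuity requires the same specific discharge q through every layer.
Σ(b_i/K_i) = 8.45/0.00932 + 2.28/0.985 = 909.0 d.
q = Δh / Σ(b_i/K_i) = 2.44 / 909.0 = 0.002684 m/day.
In each layer the seepage velocity is v_i = q/n_i, so the layer transit time is t_i = b_i·n_i / q:
  layer 1 (sandy clay): t_1 = 8.45 × 0.06 / 0.002684 = 188.9 d
  layer 2 (fractured sandstone): t_2 = 2.28 × 0.12 / 0.002684 = 101.9 d
Total t = Σ t_i = 290.8 days.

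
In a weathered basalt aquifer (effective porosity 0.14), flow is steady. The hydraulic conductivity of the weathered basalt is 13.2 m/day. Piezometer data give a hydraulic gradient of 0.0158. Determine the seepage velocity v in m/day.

1.49

Hydraulic gradient i = 0.0158.
Darcy flux q = K · i = 13.20 × 0.01580 = 0.2086 m/day.
Seepage velocity v = q / n_e = 0.2086 / 0.14 = 1.490 m/day.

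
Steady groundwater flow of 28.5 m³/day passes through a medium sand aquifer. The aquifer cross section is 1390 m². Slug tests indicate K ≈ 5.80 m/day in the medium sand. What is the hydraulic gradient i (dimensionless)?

0.00354

From Q = K·A·i, i = Q / (K·A) = 28.5 / (5.800 × 1390) = 0.003535.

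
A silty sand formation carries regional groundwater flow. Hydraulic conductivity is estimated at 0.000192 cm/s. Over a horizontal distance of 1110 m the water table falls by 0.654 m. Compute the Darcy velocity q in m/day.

9.77e-05

Convert K: 0.000192 cm/s × 864 = 0.1659 m/day.
Hydraulic gradient i = Δh / L = 0.654 / 1110 = 0.0005892.
Specific discharge q = K · i = 0.1659 × 0.0005892 = 9.774e-05 m/day.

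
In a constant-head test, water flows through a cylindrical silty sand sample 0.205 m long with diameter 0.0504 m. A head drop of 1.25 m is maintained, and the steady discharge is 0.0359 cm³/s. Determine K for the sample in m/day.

Cross-sectional area A = π·(d/2)² = π × (0.0504/2)² = 0.001995 m².
Convert discharge: 0.0359 cm³/s = 3.590e-08 m³/s.
Darcy's law rearranged: K = Q·L / (A·Δh) = 3.590e-08 × 0.205 / (0.001995 × 1.25) = 2.951e-06 m/s = 0.2550 m/day.

0.255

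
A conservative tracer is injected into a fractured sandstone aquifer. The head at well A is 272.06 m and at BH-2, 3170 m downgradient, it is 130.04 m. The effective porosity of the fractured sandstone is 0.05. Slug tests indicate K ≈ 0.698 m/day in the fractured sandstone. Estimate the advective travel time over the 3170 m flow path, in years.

Hydraulic gradient i = (272.06 − 130.04) / 3170 = 142.02 / 3170 = 0.04480.
Darcy flux q = K · i = 0.6980 × 0.04480 = 0.03127 m/day.
Seepage velocity v = q / n_e = 0.03127 / 0.05 = 0.6254 m/day.
Travel time t = L / v = 3170 / 0.6254 = 5069 days = 13.88 years.

13.9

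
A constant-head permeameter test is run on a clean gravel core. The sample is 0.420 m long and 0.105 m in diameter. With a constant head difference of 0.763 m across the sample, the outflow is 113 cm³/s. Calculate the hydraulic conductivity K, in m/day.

621

Cross-sectional area A = π·(d/2)² = π × (0.105/2)² = 0.008659 m².
Convert discharge: 113 cm³/s = 0.0001130 m³/s.
Darcy's law rearranged: K = Q·L / (A·Δh) = 0.0001130 × 0.420 / (0.008659 × 0.763) = 0.007183 m/s = 620.7 m/day.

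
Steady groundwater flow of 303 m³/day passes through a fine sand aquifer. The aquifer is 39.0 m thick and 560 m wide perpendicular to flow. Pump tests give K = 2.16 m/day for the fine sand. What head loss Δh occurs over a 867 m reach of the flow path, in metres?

5.57

Cross-sectional area A = 560 × 39.0 = 21840 m².
From Q = K·A·i, i = Q / (K·A) = 303 / (2.160 × 21840) = 0.006423.
Head loss Δh = i · L = 0.006423 × 867 = 5.569 m.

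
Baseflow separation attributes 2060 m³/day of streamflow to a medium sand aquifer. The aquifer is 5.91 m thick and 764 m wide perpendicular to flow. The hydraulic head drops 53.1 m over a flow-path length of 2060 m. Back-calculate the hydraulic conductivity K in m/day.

Cross-sectional area A = 764 × 5.91 = 4515 m².
Hydraulic gradient i = Δh / L = 53.1 / 2060 = 0.02578.
From Q = K·A·i, K = Q / (A·i) = 2060 / (4515 × 0.02578) = 17.70 m/day.

17.7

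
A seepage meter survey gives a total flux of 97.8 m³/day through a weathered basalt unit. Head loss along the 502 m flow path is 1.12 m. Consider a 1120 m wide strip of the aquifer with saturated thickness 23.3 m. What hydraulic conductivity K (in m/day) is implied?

1.68

Cross-sectional area A = 1120 × 23.3 = 26096 m².
Hydraulic gradient i = Δh / L = 1.12 / 502 = 0.002231.
From Q = K·A·i, K = Q / (A·i) = 97.8 / (26096 × 0.002231) = 1.680 m/day.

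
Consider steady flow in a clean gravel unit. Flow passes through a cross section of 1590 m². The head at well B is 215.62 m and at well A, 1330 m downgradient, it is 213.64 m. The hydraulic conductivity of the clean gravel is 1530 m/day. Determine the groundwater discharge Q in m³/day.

Hydraulic gradient i = (215.62 − 213.64) / 1330 = 1.98 / 1330 = 0.001489.
Darcy's law: Q = K · A · i = 1530 × 1590 × 0.001489 = 3622 m³/day.

3620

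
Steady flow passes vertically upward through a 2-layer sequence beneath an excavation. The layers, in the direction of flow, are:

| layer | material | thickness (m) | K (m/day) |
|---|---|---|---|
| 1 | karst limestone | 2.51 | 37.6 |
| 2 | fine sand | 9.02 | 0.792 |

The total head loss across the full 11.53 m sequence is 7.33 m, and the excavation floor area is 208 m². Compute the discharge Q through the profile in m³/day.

Flow is perpendicular to layering, so the layers act in series and the equivalent K is the thickness-weighted harmonic mean.
Total thickness L = 2.51 + 9.02 = 11.53 m.
Σ(b_i/K_i) = 2.51/37.6 + 9.02/0.792 = 11.46 d.
K_eq = L / Σ(b_i/K_i) = 11.53 / 11.46 = 1.006 m/day.
Q = K_eq · A · (Δh/L) = 1.006 × 208 × (7.33/11.53) = 133.1 m³/day.

133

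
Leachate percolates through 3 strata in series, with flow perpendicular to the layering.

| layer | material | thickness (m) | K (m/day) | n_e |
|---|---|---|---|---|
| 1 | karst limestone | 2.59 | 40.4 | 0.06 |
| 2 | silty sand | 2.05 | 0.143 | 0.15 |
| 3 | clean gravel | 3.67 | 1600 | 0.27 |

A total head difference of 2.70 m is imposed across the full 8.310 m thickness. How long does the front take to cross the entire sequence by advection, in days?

With flow normal to the layers, continuity requires the same specific discharge q through every layer.
Σ(b_i/K_i) = 2.59/40.4 + 2.05/0.143 + 3.67/1600 = 14.40 d.
q = Δh / Σ(b_i/K_i) = 2.70 / 14.40 = 0.1875 m/day.
In each layer the seepage velocity is v_i = q/n_i, so the layer transit time is t_i = b_i·n_i / q:
  layer 1 (karst limestone): t_1 = 2.59 × 0.06 / 0.1875 = 0.8289 d
  layer 2 (silty sand): t_2 = 2.05 × 0.15 / 0.1875 = 1.640 d
  layer 3 (clean gravel): t_3 = 3.67 × 0.27 / 0.1875 = 5.286 d
Total t = Σ t_i = 7.755 days.

7.75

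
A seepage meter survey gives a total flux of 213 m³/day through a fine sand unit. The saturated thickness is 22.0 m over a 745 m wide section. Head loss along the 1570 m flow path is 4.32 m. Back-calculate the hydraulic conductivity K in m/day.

4.72

Cross-sectional area A = 745 × 22.0 = 16390 m².
Hydraulic gradient i = Δh / L = 4.32 / 1570 = 0.002752.
From Q = K·A·i, K = Q / (A·i) = 213 / (16390 × 0.002752) = 4.723 m/day.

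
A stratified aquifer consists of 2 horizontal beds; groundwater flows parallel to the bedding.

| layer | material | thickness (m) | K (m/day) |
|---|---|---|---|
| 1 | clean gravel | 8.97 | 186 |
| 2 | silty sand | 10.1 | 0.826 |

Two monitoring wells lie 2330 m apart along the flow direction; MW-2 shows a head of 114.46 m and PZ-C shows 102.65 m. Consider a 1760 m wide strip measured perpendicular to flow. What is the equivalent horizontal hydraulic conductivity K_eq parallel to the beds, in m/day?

87.9

Flow is parallel to layering, so each bed carries its own Darcy discharge and the transmissivities add.
Σ(K_i·b_i) = 186×8.97 + 0.826×10.1 = 1677 m²/day.
Total thickness b = 19.07 m, so K_eq = Σ(K_i·b_i)/b = 87.93 m/day.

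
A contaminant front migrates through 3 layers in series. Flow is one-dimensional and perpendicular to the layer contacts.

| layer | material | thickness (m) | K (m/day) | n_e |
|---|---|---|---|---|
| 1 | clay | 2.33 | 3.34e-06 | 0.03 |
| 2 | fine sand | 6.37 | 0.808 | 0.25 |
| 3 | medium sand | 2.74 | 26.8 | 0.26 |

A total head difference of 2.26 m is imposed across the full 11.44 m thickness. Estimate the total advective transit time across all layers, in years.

With flow normal to the layers, continuity requires the same specific discharge q through every layer.
Σ(b_i/K_i) = 2.33/3.34e-06 + 6.37/0.808 + 2.74/26.8 = 6.976e+05 d.
q = Δh / Σ(b_i/K_i) = 2.26 / 6.976e+05 = 3.240e-06 m/day.
In each layer the seepage velocity is v_i = q/n_i, so the layer transit time is t_i = b_i·n_i / q:
  layer 1 (clay): t_1 = 2.33 × 0.03 / 3.240e-06 = 21577 d
  layer 2 (fine sand): t_2 = 6.37 × 0.25 / 3.240e-06 = 4.916e+05 d
  layer 3 (medium sand): t_3 = 2.74 × 0.26 / 3.240e-06 = 2.199e+05 d
Total t = Σ t_i = 7.330e+05 days = 2007 years.

2010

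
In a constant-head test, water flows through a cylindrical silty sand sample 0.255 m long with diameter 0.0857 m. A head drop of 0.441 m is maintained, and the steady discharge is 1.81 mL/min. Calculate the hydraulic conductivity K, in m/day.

0.261

Cross-sectional area A = π·(d/2)² = π × (0.0857/2)² = 0.005768 m².
Convert discharge: 1.81 mL/min = 3.017e-08 m³/s.
Darcy's law rearranged: K = Q·L / (A·Δh) = 3.017e-08 × 0.255 / (0.005768 × 0.441) = 3.024e-06 m/s = 0.2613 m/day.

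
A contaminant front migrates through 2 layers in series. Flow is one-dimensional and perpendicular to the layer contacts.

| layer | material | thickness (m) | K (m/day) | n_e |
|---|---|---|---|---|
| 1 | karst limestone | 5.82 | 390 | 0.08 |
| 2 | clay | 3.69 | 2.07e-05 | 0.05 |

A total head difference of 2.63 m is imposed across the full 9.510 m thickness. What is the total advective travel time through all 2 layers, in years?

With flow normal to the layers, continuity requires the same specific discharge q through every layer.
Σ(b_i/K_i) = 5.82/390 + 3.69/2.07e-05 = 1.783e+05 d.
q = Δh / Σ(b_i/K_i) = 2.63 / 1.783e+05 = 1.475e-05 m/day.
In each layer the seepage velocity is v_i = q/n_i, so the layer transit time is t_i = b_i·n_i / q:
  layer 1 (karst limestone): t_1 = 5.82 × 0.08 / 1.475e-05 = 31558 d
  layer 2 (clay): t_2 = 3.69 × 0.05 / 1.475e-05 = 12505 d
Total t = Σ t_i = 44064 days = 120.6 years.

121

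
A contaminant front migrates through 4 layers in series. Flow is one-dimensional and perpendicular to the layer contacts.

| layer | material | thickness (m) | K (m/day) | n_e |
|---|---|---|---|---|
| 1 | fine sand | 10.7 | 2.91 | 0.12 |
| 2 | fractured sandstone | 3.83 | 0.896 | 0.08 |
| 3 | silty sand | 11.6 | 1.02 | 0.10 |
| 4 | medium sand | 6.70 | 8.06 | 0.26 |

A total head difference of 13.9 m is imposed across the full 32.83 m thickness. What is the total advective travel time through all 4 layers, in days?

With flow normal to the layers, continuity requires the same specific discharge q through every layer.
Σ(b_i/K_i) = 10.7/2.91 + 3.83/0.896 + 11.6/1.02 + 6.70/8.06 = 20.16 d.
q = Δh / Σ(b_i/K_i) = 13.9 / 20.16 = 0.6896 m/day.
In each layer the seepage velocity is v_i = q/n_i, so the layer transit time is t_i = b_i·n_i / q:
  layer 1 (fine sand): t_1 = 10.7 × 0.12 / 0.6896 = 1.862 d
  layer 2 (fractured sandstone): t_2 = 3.83 × 0.08 / 0.6896 = 0.4443 d
  layer 3 (silty sand): t_3 = 11.6 × 0.10 / 0.6896 = 1.682 d
  layer 4 (medium sand): t_4 = 6.70 × 0.26 / 0.6896 = 2.526 d
Total t = Σ t_i = 6.514 days.

6.51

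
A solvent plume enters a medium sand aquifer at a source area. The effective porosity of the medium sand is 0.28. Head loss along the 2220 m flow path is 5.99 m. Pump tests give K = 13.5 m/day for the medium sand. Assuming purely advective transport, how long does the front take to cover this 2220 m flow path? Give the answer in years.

46.7

Hydraulic gradient i = Δh / L = 5.99 / 2220 = 0.002698.
Darcy flux q = K · i = 13.50 × 0.002698 = 0.03643 m/day.
Seepage velocity v = q / n_e = 0.03643 / 0.28 = 0.1301 m/day.
Travel time t = L / v = 2220 / 0.1301 = 17065 days = 46.72 years.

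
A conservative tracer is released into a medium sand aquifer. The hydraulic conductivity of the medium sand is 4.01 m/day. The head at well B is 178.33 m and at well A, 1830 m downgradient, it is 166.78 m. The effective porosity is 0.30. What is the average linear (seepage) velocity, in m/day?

Hydraulic gradient i = (178.33 − 166.78) / 1830 = 11.55 / 1830 = 0.006311.
Darcy flux q = K · i = 4.010 × 0.006311 = 0.02531 m/day.
Seepage velocity v = q / n_e = 0.02531 / 0.30 = 0.08436 m/day.

0.0844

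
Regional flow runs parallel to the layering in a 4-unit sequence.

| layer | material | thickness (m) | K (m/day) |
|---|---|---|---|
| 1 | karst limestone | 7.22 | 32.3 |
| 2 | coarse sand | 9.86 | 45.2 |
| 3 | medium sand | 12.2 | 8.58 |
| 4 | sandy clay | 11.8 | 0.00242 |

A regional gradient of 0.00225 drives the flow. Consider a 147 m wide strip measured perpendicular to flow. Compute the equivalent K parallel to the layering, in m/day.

19.1

Flow is parallel to layering, so each bed carries its own Darcy discharge and the transmissivities add.
Σ(K_i·b_i) = 32.3×7.22 + 45.2×9.86 + 8.58×12.2 + 0.00242×11.8 = 783.6 m²/day.
Total thickness b = 41.08 m, so K_eq = Σ(K_i·b_i)/b = 19.07 m/day.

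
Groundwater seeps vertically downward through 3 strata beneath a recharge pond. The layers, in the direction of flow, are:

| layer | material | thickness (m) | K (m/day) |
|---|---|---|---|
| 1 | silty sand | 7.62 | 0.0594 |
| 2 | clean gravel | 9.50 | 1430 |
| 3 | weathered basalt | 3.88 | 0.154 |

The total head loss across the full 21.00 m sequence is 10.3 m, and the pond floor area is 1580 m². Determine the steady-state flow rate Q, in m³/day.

106

Flow is perpendicular to layering, so the layers act in series and the equivalent K is the thickness-weighted harmonic mean.
Total thickness L = 7.62 + 9.50 + 3.88 = 21.00 m.
Σ(b_i/K_i) = 7.62/0.0594 + 9.50/1430 + 3.88/0.154 = 153.5 d.
K_eq = L / Σ(b_i/K_i) = 21.00 / 153.5 = 0.1368 m/day.
Q = K_eq · A · (Δh/L) = 0.1368 × 1580 × (10.3/21.00) = 106.0 m³/day.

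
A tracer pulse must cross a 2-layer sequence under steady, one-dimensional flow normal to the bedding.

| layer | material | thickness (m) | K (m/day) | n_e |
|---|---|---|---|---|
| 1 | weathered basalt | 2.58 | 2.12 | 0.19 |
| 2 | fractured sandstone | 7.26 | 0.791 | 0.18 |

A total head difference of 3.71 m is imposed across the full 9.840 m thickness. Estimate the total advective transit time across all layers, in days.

5.04

With flow normal to the layers, continuity requires the same specific discharge q through every layer.
Σ(b_i/K_i) = 2.58/2.12 + 7.26/0.791 = 10.40 d.
q = Δh / Σ(b_i/K_i) = 3.71 / 10.40 = 0.3569 m/day.
In each layer the seepage velocity is v_i = q/n_i, so the layer transit time is t_i = b_i·n_i / q:
  layer 1 (weathered basalt): t_1 = 2.58 × 0.19 / 0.3569 = 1.374 d
  layer 2 (fractured sandstone): t_2 = 7.26 × 0.18 / 0.3569 = 3.662 d
Total t = Σ t_i = 5.035 days.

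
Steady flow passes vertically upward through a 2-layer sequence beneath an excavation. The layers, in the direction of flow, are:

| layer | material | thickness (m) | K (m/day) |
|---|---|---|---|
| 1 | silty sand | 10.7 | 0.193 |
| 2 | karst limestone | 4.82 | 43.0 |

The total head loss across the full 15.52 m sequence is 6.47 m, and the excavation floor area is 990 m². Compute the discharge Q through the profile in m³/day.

115

Flow is perpendicular to layering, so the layers act in series and the equivalent K is the thickness-weighted harmonic mean.
Total thickness L = 10.7 + 4.82 = 15.52 m.
Σ(b_i/K_i) = 10.7/0.193 + 4.82/43.0 = 55.55 d.
K_eq = L / Σ(b_i/K_i) = 15.52 / 55.55 = 0.2794 m/day.
Q = K_eq · A · (Δh/L) = 0.2794 × 990 × (6.47/15.52) = 115.3 m³/day.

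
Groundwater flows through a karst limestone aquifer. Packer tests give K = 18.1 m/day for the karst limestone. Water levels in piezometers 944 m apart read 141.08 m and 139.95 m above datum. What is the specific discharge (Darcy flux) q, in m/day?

0.0217

Hydraulic gradient i = (141.08 − 139.95) / 944 = 1.13 / 944 = 0.001197.
Specific discharge q = K · i = 18.10 × 0.001197 = 0.02167 m/day.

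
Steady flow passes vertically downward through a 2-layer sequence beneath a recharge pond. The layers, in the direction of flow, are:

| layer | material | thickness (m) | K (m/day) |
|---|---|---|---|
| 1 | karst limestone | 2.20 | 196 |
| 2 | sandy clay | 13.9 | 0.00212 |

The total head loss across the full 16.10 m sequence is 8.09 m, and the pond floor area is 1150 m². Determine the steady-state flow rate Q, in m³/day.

Flow is perpendicular to layering, so the layers act in series and the equivalent K is the thickness-weighted harmonic mean.
Total thickness L = 2.20 + 13.9 = 16.10 m.
Σ(b_i/K_i) = 2.20/196 + 13.9/0.00212 = 6557 d.
K_eq = L / Σ(b_i/K_i) = 16.10 / 6557 = 0.002456 m/day.
Q = K_eq · A · (Δh/L) = 0.002456 × 1150 × (8.09/16.10) = 1.419 m³/day.

1.42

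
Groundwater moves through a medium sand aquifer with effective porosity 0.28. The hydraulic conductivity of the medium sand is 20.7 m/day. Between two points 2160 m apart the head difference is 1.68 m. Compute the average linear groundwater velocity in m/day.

Hydraulic gradient i = Δh / L = 1.68 / 2160 = 0.0007778.
Darcy flux q = K · i = 20.70 × 0.0007778 = 0.01610 m/day.
Seepage velocity v = q / n_e = 0.01610 / 0.28 = 0.05750 m/day.

0.0575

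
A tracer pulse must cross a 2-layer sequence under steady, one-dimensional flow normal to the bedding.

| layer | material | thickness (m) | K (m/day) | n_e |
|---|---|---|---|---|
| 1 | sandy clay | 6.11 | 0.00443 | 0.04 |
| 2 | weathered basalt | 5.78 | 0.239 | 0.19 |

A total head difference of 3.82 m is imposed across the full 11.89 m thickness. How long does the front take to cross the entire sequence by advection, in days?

493

With flow normal to the layers, continuity requires the same specific discharge q through every layer.
Σ(b_i/K_i) = 6.11/0.00443 + 5.78/0.239 = 1403 d.
q = Δh / Σ(b_i/K_i) = 3.82 / 1403 = 0.002722 m/day.
In each layer the seepage velocity is v_i = q/n_i, so the layer transit time is t_i = b_i·n_i / q:
  layer 1 (sandy clay): t_1 = 6.11 × 0.04 / 0.002722 = 89.79 d
  layer 2 (weathered basalt): t_2 = 5.78 × 0.19 / 0.002722 = 403.5 d
Total t = Σ t_i = 493.3 days.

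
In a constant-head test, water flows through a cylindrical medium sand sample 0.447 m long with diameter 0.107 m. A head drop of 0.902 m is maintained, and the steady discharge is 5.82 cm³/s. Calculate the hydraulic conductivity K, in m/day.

27.7

Cross-sectional area A = π·(d/2)² = π × (0.107/2)² = 0.008992 m².
Convert discharge: 5.82 cm³/s = 5.820e-06 m³/s.
Darcy's law rearranged: K = Q·L / (A·Δh) = 5.820e-06 × 0.447 / (0.008992 × 0.902) = 0.0003207 m/s = 27.71 m/day.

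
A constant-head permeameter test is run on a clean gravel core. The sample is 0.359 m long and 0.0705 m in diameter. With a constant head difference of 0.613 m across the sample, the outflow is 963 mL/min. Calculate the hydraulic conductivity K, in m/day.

208

Cross-sectional area A = π·(d/2)² = π × (0.0705/2)² = 0.003904 m².
Convert discharge: 963 mL/min = 1.605e-05 m³/s.
Darcy's law rearranged: K = Q·L / (A·Δh) = 1.605e-05 × 0.359 / (0.003904 × 0.613) = 0.002408 m/s = 208.0 m/day.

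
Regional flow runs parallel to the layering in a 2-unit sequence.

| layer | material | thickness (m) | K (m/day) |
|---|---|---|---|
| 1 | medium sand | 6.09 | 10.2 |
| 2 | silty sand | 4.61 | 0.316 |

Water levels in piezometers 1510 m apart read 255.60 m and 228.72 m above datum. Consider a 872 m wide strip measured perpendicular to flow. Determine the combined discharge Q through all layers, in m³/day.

Flow is parallel to layering, so each bed carries its own Darcy discharge and the transmissivities add.
Σ(K_i·b_i) = 10.2×6.09 + 0.316×4.61 = 63.57 m²/day.
Hydraulic gradient i = (255.60 − 228.72) / 1510 = 26.88 / 1510 = 0.01780.
Q = Σ(K_i·b_i) · W · i = 63.57 × 872 × 0.01780 = 986.9 m³/day.

987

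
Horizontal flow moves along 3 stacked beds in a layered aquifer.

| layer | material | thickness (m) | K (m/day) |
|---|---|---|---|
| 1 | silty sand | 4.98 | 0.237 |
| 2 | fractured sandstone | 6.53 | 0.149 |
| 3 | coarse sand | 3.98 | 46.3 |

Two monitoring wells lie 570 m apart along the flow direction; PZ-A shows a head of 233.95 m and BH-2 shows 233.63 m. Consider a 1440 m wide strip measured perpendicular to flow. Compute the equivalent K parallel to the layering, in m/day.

Flow is parallel to layering, so each bed carries its own Darcy discharge and the transmissivities add.
Σ(K_i·b_i) = 0.237×4.98 + 0.149×6.53 + 46.3×3.98 = 186.4 m²/day.
Total thickness b = 15.49 m, so K_eq = Σ(K_i·b_i)/b = 12.04 m/day.

12.0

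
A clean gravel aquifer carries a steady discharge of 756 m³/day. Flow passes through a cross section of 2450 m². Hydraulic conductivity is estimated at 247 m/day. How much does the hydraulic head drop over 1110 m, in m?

From Q = K·A·i, i = Q / (K·A) = 756 / (247.0 × 2450) = 0.001249.
Head loss Δh = i · L = 0.001249 × 1110 = 1.387 m.

1.39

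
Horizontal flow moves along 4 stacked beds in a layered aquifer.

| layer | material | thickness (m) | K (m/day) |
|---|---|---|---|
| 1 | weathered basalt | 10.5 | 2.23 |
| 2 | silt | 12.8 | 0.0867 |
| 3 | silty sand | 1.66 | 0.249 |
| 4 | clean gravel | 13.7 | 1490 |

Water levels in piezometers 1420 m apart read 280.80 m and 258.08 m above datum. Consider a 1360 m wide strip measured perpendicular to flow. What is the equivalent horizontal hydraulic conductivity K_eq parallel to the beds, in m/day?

Flow is parallel to layering, so each bed carries its own Darcy discharge and the transmissivities add.
Σ(K_i·b_i) = 2.23×10.5 + 0.0867×12.8 + 0.249×1.66 + 1490×13.7 = 20438 m²/day.
Total thickness b = 38.66 m, so K_eq = Σ(K_i·b_i)/b = 528.7 m/day.

529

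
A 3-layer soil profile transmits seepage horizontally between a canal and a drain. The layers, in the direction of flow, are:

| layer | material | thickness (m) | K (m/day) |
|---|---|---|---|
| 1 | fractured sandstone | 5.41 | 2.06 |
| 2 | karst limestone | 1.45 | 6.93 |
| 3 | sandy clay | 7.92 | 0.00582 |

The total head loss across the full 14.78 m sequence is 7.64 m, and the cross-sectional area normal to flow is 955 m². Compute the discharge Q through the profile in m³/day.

Flow is perpendicular to layering, so the layers act in series and the equivalent K is the thickness-weighted harmonic mean.
Total thickness L = 5.41 + 1.45 + 7.92 = 14.78 m.
Σ(b_i/K_i) = 5.41/2.06 + 1.45/6.93 + 7.92/0.00582 = 1364 d.
K_eq = L / Σ(b_i/K_i) = 14.78 / 1364 = 0.01084 m/day.
Q = K_eq · A · (Δh/L) = 0.01084 × 955 × (7.64/14.78) = 5.350 m³/day.

5.35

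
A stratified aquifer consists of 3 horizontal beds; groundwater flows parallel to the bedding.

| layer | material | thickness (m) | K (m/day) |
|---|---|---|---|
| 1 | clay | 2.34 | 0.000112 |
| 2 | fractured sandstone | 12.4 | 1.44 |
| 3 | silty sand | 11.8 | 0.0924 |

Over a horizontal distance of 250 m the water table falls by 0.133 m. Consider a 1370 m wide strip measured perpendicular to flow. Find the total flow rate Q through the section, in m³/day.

Flow is parallel to layering, so each bed carries its own Darcy discharge and the transmissivities add.
Σ(K_i·b_i) = 0.000112×2.34 + 1.44×12.4 + 0.0924×11.8 = 18.95 m²/day.
Hydraulic gradient i = Δh / L = 0.133 / 250 = 0.0005320.
Q = Σ(K_i·b_i) · W · i = 18.95 × 1370 × 0.0005320 = 13.81 m³/day.

13.8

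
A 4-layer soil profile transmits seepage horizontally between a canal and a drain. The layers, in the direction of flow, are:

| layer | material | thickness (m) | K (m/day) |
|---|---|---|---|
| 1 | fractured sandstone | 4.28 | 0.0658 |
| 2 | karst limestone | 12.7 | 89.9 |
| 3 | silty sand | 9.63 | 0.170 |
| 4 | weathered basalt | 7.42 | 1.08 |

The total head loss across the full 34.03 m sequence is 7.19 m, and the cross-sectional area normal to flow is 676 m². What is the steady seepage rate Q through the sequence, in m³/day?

Flow is perpendicular to layering, so the layers act in series and the equivalent K is the thickness-weighted harmonic mean.
Total thickness L = 4.28 + 12.7 + 9.63 + 7.42 = 34.03 m.
Σ(b_i/K_i) = 4.28/0.0658 + 12.7/89.9 + 9.63/0.170 + 7.42/1.08 = 128.7 d.
K_eq = L / Σ(b_i/K_i) = 34.03 / 128.7 = 0.2644 m/day.
Q = K_eq · A · (Δh/L) = 0.2644 × 676 × (7.19/34.03) = 37.76 m³/day.

37.8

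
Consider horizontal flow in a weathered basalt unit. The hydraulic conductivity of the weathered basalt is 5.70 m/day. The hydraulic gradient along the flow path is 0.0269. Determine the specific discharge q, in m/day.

0.153

Hydraulic gradient i = 0.0269.
Specific discharge q = K · i = 5.700 × 0.02690 = 0.1533 m/day.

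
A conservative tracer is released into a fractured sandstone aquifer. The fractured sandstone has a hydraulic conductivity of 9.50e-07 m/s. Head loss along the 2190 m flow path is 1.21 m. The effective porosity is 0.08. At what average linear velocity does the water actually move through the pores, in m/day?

0.000567

Convert K: 9.50e-07 m/s × 86400 = 0.08208 m/day.
Hydraulic gradient i = Δh / L = 1.21 / 2190 = 0.0005525.
Darcy flux q = K · i = 0.08208 × 0.0005525 = 4.535e-05 m/day.
Seepage velocity v = q / n_e = 4.535e-05 / 0.08 = 0.0005669 m/day.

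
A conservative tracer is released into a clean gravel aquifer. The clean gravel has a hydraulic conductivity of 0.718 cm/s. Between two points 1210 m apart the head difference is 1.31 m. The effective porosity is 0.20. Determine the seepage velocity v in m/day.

3.36

Convert K: 0.718 cm/s × 864 = 620.4 m/day.
Hydraulic gradient i = Δh / L = 1.31 / 1210 = 0.001083.
Darcy flux q = K · i = 620.4 × 0.001083 = 0.6716 m/day.
Seepage velocity v = q / n_e = 0.6716 / 0.20 = 3.358 m/day.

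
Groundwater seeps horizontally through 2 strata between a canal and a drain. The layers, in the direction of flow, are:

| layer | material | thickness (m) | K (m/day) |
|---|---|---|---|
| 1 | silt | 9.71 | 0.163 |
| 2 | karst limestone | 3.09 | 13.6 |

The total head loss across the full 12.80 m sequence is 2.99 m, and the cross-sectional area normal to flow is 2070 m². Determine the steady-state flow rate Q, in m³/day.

Flow is perpendicular to layering, so the layers act in series and the equivalent K is the thickness-weighted harmonic mean.
Total thickness L = 9.71 + 3.09 = 12.80 m.
Σ(b_i/K_i) = 9.71/0.163 + 3.09/13.6 = 59.80 d.
K_eq = L / Σ(b_i/K_i) = 12.80 / 59.80 = 0.2141 m/day.
Q = K_eq · A · (Δh/L) = 0.2141 × 2070 × (2.99/12.80) = 103.5 m³/day.

104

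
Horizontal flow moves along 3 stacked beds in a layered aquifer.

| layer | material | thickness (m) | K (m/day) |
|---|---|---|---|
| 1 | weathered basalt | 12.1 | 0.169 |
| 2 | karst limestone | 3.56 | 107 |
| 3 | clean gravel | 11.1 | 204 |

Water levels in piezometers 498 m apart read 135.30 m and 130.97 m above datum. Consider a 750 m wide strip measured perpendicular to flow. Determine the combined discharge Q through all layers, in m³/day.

Flow is parallel to layering, so each bed carries its own Darcy discharge and the transmissivities add.
Σ(K_i·b_i) = 0.169×12.1 + 107×3.56 + 204×11.1 = 2647 m²/day.
Hydraulic gradient i = (135.30 − 130.97) / 498 = 4.33 / 498 = 0.008695.
Q = Σ(K_i·b_i) · W · i = 2647 × 750 × 0.008695 = 17264 m³/day.

17300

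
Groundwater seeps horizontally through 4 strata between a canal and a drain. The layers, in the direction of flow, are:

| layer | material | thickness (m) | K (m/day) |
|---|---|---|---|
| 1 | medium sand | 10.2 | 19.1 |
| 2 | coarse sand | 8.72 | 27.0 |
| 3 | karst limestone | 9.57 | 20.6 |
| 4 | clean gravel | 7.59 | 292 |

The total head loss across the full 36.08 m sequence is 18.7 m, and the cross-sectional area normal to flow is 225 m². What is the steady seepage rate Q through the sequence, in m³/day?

Flow is perpendicular to layering, so the layers act in series and the equivalent K is the thickness-weighted harmonic mean.
Total thickness L = 10.2 + 8.72 + 9.57 + 7.59 = 36.08 m.
Σ(b_i/K_i) = 10.2/19.1 + 8.72/27.0 + 9.57/20.6 + 7.59/292 = 1.348 d.
K_eq = L / Σ(b_i/K_i) = 36.08 / 1.348 = 26.77 m/day.
Q = K_eq · A · (Δh/L) = 26.77 × 225 × (18.7/36.08) = 3122 m³/day.

3120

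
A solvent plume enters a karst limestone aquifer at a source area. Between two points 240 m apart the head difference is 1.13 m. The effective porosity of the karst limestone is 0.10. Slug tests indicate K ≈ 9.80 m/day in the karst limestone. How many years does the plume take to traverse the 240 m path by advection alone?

1.42

Hydraulic gradient i = Δh / L = 1.13 / 240 = 0.004708.
Darcy flux q = K · i = 9.800 × 0.004708 = 0.04614 m/day.
Seepage velocity v = q / n_e = 0.04614 / 0.10 = 0.4614 m/day.
Travel time t = L / v = 240 / 0.4614 = 520.1 days = 1.424 years.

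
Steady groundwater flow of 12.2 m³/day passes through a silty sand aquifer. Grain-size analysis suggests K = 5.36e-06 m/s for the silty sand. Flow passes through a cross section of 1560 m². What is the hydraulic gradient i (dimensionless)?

0.0169

Convert K: 5.36e-06 m/s × 86400 = 0.4631 m/day.
From Q = K·A·i, i = Q / (K·A) = 12.2 / (0.4631 × 1560) = 0.01689.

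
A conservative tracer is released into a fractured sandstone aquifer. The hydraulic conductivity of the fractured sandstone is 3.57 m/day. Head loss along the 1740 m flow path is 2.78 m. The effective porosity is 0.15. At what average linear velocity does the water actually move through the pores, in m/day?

0.0380

Hydraulic gradient i = Δh / L = 2.78 / 1740 = 0.001598.
Darcy flux q = K · i = 3.570 × 0.001598 = 0.005704 m/day.
Seepage velocity v = q / n_e = 0.005704 / 0.15 = 0.03803 m/day.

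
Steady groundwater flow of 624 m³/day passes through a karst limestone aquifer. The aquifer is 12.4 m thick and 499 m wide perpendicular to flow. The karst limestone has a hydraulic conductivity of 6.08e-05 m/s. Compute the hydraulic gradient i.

0.0192

Convert K: 6.08e-05 m/s × 86400 = 5.253 m/day.
Cross-sectional area A = 499 × 12.4 = 6188 m².
From Q = K·A·i, i = Q / (K·A) = 624 / (5.253 × 6188) = 0.01920.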